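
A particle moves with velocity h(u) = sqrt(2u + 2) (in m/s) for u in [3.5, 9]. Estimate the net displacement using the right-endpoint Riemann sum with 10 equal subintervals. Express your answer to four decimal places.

21.2163

Δu = (9 − 3.5)/10 = 0.55.
Right endpoints: 4.05, 4.6, 5.15, 5.7, 6.25, 6.8, 7.35, 7.9, 8.45, 9.
h(4.05) ≈ 3.1780, h(4.6) ≈ 3.3466, h(5.15) ≈ 3.5071, h(5.7) ≈ 3.6606, h(6.25) ≈ 3.8079, h(6.8) ≈ 3.9497, h(7.35) ≈ 4.0866, h(7.9) ≈ 4.2190, h(8.45) ≈ 4.3474, h(9) ≈ 4.4721.
Sum = Δu · [h(4.05) + h(4.6) + h(5.15) + ...].
Sum ≈ 21.2163.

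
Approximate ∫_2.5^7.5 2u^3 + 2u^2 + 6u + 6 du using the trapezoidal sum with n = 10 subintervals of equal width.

Δu = (7.5 − 2.5)/10 = 0.5.
f(2.5) = 64.75, f(3) = 96, f(3.5) = 137.25, f(4) = 190, f(4.5) = 255.75, f(5) = 336, f(5.5) = 432.25, f(6) = 546, f(6.5) = 678.75, f(7) = 832, f(7.5) = 1007.25.
T_10 = (Δu/2)·[f(u_0) + 2f(u_1) + ... + 2f(u_{9}) + f(u_10)].
Sum = 2020.

2020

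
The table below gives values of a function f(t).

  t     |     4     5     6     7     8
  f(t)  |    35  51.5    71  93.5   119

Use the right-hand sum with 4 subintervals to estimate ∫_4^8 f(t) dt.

335

Δt = 1.
Sum = 1·[51.5 + 71 + 93.5 + 119] = 335.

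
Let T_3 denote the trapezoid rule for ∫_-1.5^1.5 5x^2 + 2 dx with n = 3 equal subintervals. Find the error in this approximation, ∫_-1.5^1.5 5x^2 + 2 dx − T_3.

Exact integral: ∫_-1.5^1.5 f(x) dx = 17.25.
T_3 = 19.75.
Error = 17.25 − 19.75 = -2.5.

-2.5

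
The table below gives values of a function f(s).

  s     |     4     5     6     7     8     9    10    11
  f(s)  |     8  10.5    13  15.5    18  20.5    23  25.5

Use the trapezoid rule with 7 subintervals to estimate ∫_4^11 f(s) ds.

117.25

Δs = 1.
T_7 = (1/2)·[8 + 2·10.5 + 2·13 + 2·15.5 + 2·18 + 2·20.5 + 2·23 + 25.5] = 117.25.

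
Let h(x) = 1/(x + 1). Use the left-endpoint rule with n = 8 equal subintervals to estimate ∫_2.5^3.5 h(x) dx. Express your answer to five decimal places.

0.25532

Δx = (3.5 − 2.5)/8 = 0.125.
Left endpoints: 2.5, 2.625, 2.75, 2.875, 3, 3.125, 3.25, 3.375.
h(2.5) = 2/7, h(2.625) = 8/29, h(2.75) = 4/15, h(2.875) = 8/31, h(3) = 0.25, h(3.125) = 8/33, h(3.25) = 4/17, h(3.375) = 8/35.
Sum = Δx · [h(2.5) + h(2.625) + h(2.75) + ...].
Sum ≈ 0.25532.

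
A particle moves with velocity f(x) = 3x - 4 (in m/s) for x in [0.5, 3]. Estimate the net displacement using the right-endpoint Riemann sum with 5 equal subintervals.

Δx = (3 − 0.5)/5 = 0.5.
Right endpoints: 1, 1.5, 2, 2.5, 3.
f(1) = -1, f(1.5) = 0.5, f(2) = 2, f(2.5) = 3.5, f(3) = 5.
Sum = Δx · [f(1) + f(1.5) + f(2) + f(2.5) + f(3)].
Sum = 5.

5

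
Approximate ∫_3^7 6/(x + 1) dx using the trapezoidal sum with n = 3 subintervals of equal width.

Δx = (7 − 3)/3 = 4/3.
f(3) = 1.5, f(13/3) = 1.125, f(17/3) = 0.9, f(7) = 0.75.
T_3 = (Δx/2)·[f(x_0) + 2f(x_1) + 2f(x_2) + f(x_3)].
Sum = 4.2.

4.2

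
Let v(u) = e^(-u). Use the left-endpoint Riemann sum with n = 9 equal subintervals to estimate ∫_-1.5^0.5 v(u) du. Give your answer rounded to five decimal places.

Δu = (0.5 − (-1.5))/9 = 2/9.
Left endpoints: -1.5, -23/18, -19/18, -5/6, -11/18, -7/18, -1/6, 1/18, 5/18.
v(-1.5) ≈ 4.48169, v(-23/18) ≈ 3.58866, v(-19/18) ≈ 2.87357, v(-5/6) ≈ 2.30098, v(-11/18) ≈ 1.84248, v(-7/18) ≈ 1.47534, v(-1/6) ≈ 1.18136, v(1/18) ≈ 0.94596, v(5/18) ≈ 0.75747.
Sum = Δu · [v(-1.5) + v(-23/18) + v(-19/18) + ...].
Sum ≈ 4.32167.

4.32167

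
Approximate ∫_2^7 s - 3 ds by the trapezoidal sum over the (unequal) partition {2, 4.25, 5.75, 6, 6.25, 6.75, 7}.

7.5

Subinterval widths: 2.25, 1.5, 0.25, 0.25, 0.5, 0.25.
f(2) = -1, f(4.25) = 1.25, f(5.75) = 2.75, f(6) = 3, f(6.25) = 3.25, f(6.75) = 3.75, f(7) = 4.
On each subinterval the trapezoid contributes (Δs_i/2)·[f(s_{i-1}) + f(s_i)].
Sum = 7.5.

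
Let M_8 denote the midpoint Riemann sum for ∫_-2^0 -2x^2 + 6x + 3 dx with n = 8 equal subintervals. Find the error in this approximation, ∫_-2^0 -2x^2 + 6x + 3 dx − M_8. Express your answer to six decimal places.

-0.020833

Exact integral: ∫_-2^0 f(x) dx ≈ -11.33333333.
M_8 = -11.3125.
Error ≈ -11.33333333 − (-11.3125) ≈ -0.020833.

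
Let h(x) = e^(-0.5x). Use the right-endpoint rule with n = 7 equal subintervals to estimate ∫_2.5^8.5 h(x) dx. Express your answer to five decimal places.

0.43612

Δx = (8.5 − 2.5)/7 = 6/7.
Right endpoints: 47/14, 59/14, 71/14, 83/14, 95/14, 107/14, 8.5.
h(47/14) ≈ 0.18664, h(59/14) ≈ 0.12158, h(71/14) ≈ 0.07921, h(83/14) ≈ 0.05160, h(95/14) ≈ 0.03361, h(107/14) ≈ 0.02190, h(8.5) ≈ 0.01426.
Sum = Δx · [h(47/14) + h(59/14) + h(71/14) + ...].
Sum ≈ 0.43612.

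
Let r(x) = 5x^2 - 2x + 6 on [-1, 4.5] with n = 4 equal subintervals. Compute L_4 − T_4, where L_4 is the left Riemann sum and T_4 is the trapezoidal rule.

-58.609375

L_4 = 117.34765625.
T_4 = 175.95703125.
L_4 − T_4 = -58.609375.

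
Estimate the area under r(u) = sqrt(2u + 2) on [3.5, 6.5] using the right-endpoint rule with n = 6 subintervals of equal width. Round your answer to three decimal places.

10.582

Δu = (6.5 − 3.5)/6 = 0.5.
Right endpoints: 4, 4.5, 5, 5.5, 6, 6.5.
r(4) ≈ 3.162, r(4.5) ≈ 3.317, r(5) ≈ 3.464, r(5.5) ≈ 3.606, r(6) ≈ 3.742, r(6.5) ≈ 3.873.
Sum = Δu · [r(4) + r(4.5) + r(5) + ...].
Sum ≈ 10.582.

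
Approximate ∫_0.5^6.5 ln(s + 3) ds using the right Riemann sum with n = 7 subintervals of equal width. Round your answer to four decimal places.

Δs = (6.5 − 0.5)/7 = 6/7.
Right endpoints: 19/14, 31/14, 43/14, 55/14, 67/14, 79/14, 6.5.
f(19/14) ≈ 1.4718, f(31/14) ≈ 1.6514, f(43/14) ≈ 1.8036, f(55/14) ≈ 1.9357, f(67/14) ≈ 2.0523, f(79/14) ≈ 2.1567, f(6.5) ≈ 2.2513.
Sum = Δs · [f(19/14) + f(31/14) + f(43/14) + ...].
Sum ≈ 11.4195.

11.4195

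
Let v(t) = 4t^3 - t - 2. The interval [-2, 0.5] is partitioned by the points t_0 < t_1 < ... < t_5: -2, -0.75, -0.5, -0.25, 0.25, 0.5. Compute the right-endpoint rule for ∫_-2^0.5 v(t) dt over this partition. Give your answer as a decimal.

-6.21875

Subinterval widths: 1.25, 0.25, 0.25, 0.5, 0.25.
Right endpoints: -0.75, -0.5, -0.25, 0.25, 0.5.
v(-0.75) = -2.9375, v(-0.5) = -2, v(-0.25) = -1.8125, v(0.25) = -2.1875, v(0.5) = -2.
Sum = Σ Δt_i · v(t_i).
Sum = -6.21875.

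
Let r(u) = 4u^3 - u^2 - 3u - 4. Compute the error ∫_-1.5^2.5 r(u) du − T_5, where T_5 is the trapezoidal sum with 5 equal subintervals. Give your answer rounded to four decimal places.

-2.1333

Exact integral: ∫_-1.5^2.5 r(u) du ≈ 5.666667.
T_5 = 7.8.
Error ≈ 5.666667 − 7.8 ≈ -2.1333.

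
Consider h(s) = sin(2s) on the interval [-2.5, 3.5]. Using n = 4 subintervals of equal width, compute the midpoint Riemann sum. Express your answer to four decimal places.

Δs = (3.5 − (-2.5))/4 = 1.5.
Midpoints: -1.75, -0.25, 1.25, 2.75.
h(-1.75) ≈ 0.3508, h(-0.25) ≈ -0.4794, h(1.25) ≈ 0.5985, h(2.75) ≈ -0.7055.
Sum = Δs · [h(-1.75) + h(-0.25) + h(1.25) + h(2.75)].
Sum ≈ -0.3536.

-0.3536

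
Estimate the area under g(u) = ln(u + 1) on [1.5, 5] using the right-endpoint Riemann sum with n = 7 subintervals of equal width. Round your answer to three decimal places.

5.174

Δu = (5 − 1.5)/7 = 0.5.
Right endpoints: 2, 2.5, 3, 3.5, 4, 4.5, 5.
g(2) ≈ 1.099, g(2.5) ≈ 1.253, g(3) ≈ 1.386, g(3.5) ≈ 1.504, g(4) ≈ 1.609, g(4.5) ≈ 1.705, g(5) ≈ 1.792.
Sum = Δu · [g(2) + g(2.5) + g(3) + ...].
Sum ≈ 5.174.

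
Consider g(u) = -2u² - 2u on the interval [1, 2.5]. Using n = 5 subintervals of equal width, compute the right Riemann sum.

Δu = (2.5 − 1)/5 = 0.3.
Right endpoints: 1.3, 1.6, 1.9, 2.2, 2.5.
g(1.3) = -5.98, g(1.6) = -8.32, g(1.9) = -11.02, g(2.2) = -14.08, g(2.5) = -17.5.
Sum = Δu · [g(1.3) + g(1.6) + g(1.9) + g(2.2) + g(2.5)].
Sum = -17.07.

-17.07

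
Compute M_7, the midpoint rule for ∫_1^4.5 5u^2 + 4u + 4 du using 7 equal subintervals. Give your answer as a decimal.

202.34375

Δu = (4.5 − 1)/7 = 0.5.
Midpoints: 1.25, 1.75, 2.25, 2.75, 3.25, 3.75, 4.25.
f(1.25) = 16.8125, f(1.75) = 26.3125, f(2.25) = 38.3125, f(2.75) = 52.8125, f(3.25) = 69.8125, f(3.75) = 89.3125, f(4.25) = 111.3125.
Sum = Δu · [f(1.25) + f(1.75) + f(2.25) + ...].
Sum = 202.34375.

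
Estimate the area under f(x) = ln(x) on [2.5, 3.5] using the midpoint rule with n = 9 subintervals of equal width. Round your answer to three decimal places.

Δx = (3.5 − 2.5)/9 = 1/9.
Midpoints: 23/9, 8/3, 25/9, 26/9, 3, 28/9, 29/9, 10/3, 31/9.
f(23/9) ≈ 0.938, f(8/3) ≈ 0.981, f(25/9) ≈ 1.022, f(26/9) ≈ 1.061, f(3) ≈ 1.099, f(28/9) ≈ 1.135, f(29/9) ≈ 1.170, f(10/3) ≈ 1.204, f(31/9) ≈ 1.237.
Sum = Δx · [f(23/9) + f(8/3) + f(25/9) + ...].
Sum ≈ 1.094.

1.094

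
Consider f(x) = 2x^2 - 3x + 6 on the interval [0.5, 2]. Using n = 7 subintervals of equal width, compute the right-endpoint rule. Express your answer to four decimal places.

Δx = (2 − 0.5)/7 = 3/14.
Right endpoints: 5/7, 13/14, 8/7, 19/14, 11/7, 25/14, 2.
f(5/7) = 239/49, f(13/14) = 242/49, f(8/7) = 254/49, f(19/14) = 275/49, f(11/7) = 305/49, f(25/14) = 344/49, f(2) = 8.
Sum = Δx · [f(5/7) + f(13/14) + f(8/7) + ...].
Sum ≈ 8.9694.

8.9694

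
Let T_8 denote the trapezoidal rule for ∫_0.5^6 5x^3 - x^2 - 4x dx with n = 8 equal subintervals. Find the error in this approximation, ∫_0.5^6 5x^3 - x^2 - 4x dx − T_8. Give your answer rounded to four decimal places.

Exact integral: ∫_0.5^6 f(x) dx ≈ 1476.463542.
T_8 ≈ 1497.152100.
Error ≈ 1476.463542 − 1497.152100 ≈ -20.6886.

-20.6886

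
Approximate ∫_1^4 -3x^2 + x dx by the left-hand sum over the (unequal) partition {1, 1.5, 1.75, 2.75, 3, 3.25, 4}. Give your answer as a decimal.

-42.0625

Subinterval widths: 0.5, 0.25, 1, 0.25, 0.25, 0.75.
Left endpoints: 1, 1.5, 1.75, 2.75, 3, 3.25.
f(1) = -2, f(1.5) = -5.25, f(1.75) = -7.4375, f(2.75) = -19.9375, f(3) = -24, f(3.25) = -28.4375.
Sum = Σ Δx_i · f(x_i).
Sum = -42.0625.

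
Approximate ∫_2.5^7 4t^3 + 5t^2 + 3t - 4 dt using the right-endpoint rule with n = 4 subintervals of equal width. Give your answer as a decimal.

3876.9609375

Δt = (7 − 2.5)/4 = 1.125.
Right endpoints: 3.625, 4.75, 5.875, 7.
f(3.625) = 263.1171875, f(4.75) = 551.75, f(5.875) = 997.3203125, f(7) = 1634.
Sum = Δt · [f(3.625) + f(4.75) + f(5.875) + f(7)].
Sum = 3876.9609375.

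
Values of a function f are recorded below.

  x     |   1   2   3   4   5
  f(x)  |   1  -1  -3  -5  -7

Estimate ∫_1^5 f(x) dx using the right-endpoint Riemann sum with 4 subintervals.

Δx = 1.
Sum = 1·[(-1) + (-3) + (-5) + (-7)] = -16.

-16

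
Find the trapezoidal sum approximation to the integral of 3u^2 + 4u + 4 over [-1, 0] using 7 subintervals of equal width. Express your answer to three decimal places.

3.010

Δu = (0 − (-1))/7 = 1/7.
f(-1) = 3, f(-6/7) = 136/49, f(-5/7) = 131/49, f(-4/7) = 132/49, f(-3/7) = 139/49, f(-2/7) = 152/49, f(-1/7) = 171/49, f(0) = 4.
T_7 = (Δu/2)·[f(u_0) + 2f(u_1) + ... + 2f(u_{6}) + f(u_7)].
Sum ≈ 3.010.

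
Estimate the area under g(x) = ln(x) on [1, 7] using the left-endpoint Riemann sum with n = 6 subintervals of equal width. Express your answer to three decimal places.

Δx = (7 − 1)/6 = 1.
Left endpoints: 1, 2, 3, 4, 5, 6.
g(1) ≈ 0.000, g(2) ≈ 0.693, g(3) ≈ 1.099, g(4) ≈ 1.386, g(5) ≈ 1.609, g(6) ≈ 1.792.
Sum = Δx · [g(1) + g(2) + g(3) + ...].
Sum ≈ 6.579.

6.579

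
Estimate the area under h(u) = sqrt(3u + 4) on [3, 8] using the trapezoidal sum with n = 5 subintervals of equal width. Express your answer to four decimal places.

22.4978

Δu = (8 − 3)/5 = 1.
h(3) ≈ 3.6056, h(4) ≈ 4.0000, h(5) ≈ 4.3589, h(6) ≈ 4.6904, h(7) ≈ 5.0000, h(8) ≈ 5.2915.
T_5 = (Δu/2)·[h(u_0) + 2h(u_1) + ... + 2h(u_{4}) + h(u_5)].
Sum ≈ 22.4978.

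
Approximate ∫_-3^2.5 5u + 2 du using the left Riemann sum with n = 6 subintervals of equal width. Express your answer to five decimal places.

-8.47917

Δu = (2.5 − (-3))/6 = 11/12.
Left endpoints: -3, -25/12, -7/6, -0.25, 2/3, 19/12.
f(-3) = -13, f(-25/12) = -101/12, f(-7/6) = -23/6, f(-0.25) = 0.75, f(2/3) = 16/3, f(19/12) = 119/12.
Sum = Δu · [f(-3) + f(-25/12) + f(-7/6) + ...].
Sum ≈ -8.47917.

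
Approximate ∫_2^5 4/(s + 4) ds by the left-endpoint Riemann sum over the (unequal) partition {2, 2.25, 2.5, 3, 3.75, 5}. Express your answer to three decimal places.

Subinterval widths: 0.25, 0.25, 0.5, 0.75, 1.25.
Left endpoints: 2, 2.25, 2.5, 3, 3.75.
f(2) = 2/3, f(2.25) = 0.64, f(2.5) = 8/13, f(3) = 4/7, f(3.75) = 16/31.
Sum = Σ Δs_i · f(s_i).
Sum ≈ 1.708.

1.708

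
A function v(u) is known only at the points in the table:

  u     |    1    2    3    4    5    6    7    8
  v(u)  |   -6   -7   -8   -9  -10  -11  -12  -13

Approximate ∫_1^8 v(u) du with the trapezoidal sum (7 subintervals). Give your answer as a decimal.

-66.5

Δu = 1.
T_7 = (1/2)·[(-6) + 2·(-7) + 2·(-8) + 2·(-9) + 2·(-10) + 2·(-11) + 2·(-12) + (-13)] = -66.5.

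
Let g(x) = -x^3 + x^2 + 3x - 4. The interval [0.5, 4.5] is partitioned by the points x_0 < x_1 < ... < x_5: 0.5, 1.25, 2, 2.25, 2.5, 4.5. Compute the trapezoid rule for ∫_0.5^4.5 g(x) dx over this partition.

Subinterval widths: 0.75, 0.75, 0.25, 0.25, 2.
g(0.5) = -2.375, g(1.25) = -0.640625, g(2) = -2, g(2.25) = -3.578125, g(2.5) = -5.875, g(4.5) = -61.375.
On each subinterval the trapezoid contributes (Δx_i/2)·[g(x_{i-1}) + g(x_i)].
Sum = -71.25.

-71.25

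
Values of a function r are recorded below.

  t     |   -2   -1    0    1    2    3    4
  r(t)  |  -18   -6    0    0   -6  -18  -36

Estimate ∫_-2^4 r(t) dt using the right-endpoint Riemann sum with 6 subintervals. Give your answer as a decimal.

-66

Δt = 1.
Sum = 1·[(-6) + 0 + 0 + (-6) + (-18) + (-36)] = -66.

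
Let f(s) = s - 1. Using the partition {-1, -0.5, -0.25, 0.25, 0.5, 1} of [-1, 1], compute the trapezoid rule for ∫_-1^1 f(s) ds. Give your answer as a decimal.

-2

Subinterval widths: 0.5, 0.25, 0.5, 0.25, 0.5.
f(-1) = -2, f(-0.5) = -1.5, f(-0.25) = -1.25, f(0.25) = -0.75, f(0.5) = -0.5, f(1) = 0.
On each subinterval the trapezoid contributes (Δs_i/2)·[f(s_{i-1}) + f(s_i)].
Sum = -2.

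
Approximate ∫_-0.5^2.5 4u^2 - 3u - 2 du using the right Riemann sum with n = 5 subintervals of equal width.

Δu = (2.5 − (-0.5))/5 = 0.6.
Right endpoints: 0.1, 0.7, 1.3, 1.9, 2.5.
f(0.1) = -2.26, f(0.7) = -2.14, f(1.3) = 0.86, f(1.9) = 6.74, f(2.5) = 15.5.
Sum = Δu · [f(0.1) + f(0.7) + f(1.3) + f(1.9) + f(2.5)].
Sum = 11.22.

11.22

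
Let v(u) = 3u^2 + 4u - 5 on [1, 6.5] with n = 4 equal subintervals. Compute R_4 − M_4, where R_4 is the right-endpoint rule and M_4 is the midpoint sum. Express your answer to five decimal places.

R_4 = 434.02734375.
M_4 ≈ 326.0253906.
R_4 − M_4 ≈ 108.00195.

108.00195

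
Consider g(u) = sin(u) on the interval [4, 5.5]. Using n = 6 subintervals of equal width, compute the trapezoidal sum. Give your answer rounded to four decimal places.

-1.3552

Δu = (5.5 − 4)/6 = 0.25.
g(4) ≈ -0.7568, g(4.25) ≈ -0.8950, g(4.5) ≈ -0.9775, g(4.75) ≈ -0.9993, g(5) ≈ -0.9589, g(5.25) ≈ -0.8589, g(5.5) ≈ -0.7055.
T_6 = (Δu/2)·[g(u_0) + 2g(u_1) + ... + 2g(u_{5}) + g(u_6)].
Sum ≈ -1.3552.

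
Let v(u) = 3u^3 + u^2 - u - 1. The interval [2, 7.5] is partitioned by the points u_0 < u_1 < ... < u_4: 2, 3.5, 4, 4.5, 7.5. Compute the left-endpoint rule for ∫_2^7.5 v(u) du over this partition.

Subinterval widths: 1.5, 0.5, 0.5, 3.
Left endpoints: 2, 3.5, 4, 4.5.
v(2) = 25, v(3.5) = 136.375, v(4) = 203, v(4.5) = 288.125.
Sum = Σ Δu_i · v(u_i).
Sum = 1071.5625.

1071.5625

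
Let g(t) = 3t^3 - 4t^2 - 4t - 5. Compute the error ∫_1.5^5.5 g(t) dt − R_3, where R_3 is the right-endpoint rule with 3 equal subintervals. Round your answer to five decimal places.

Exact integral: ∫_1.5^5.5 g(t) dt ≈ 389.1666667.
R_3 ≈ 662.4259259.
Error ≈ 389.1666667 − 662.4259259 ≈ -273.25926.

-273.25926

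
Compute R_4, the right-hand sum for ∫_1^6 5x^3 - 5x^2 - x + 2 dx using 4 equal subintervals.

1874.140625

Δx = (6 − 1)/4 = 1.25.
Right endpoints: 2.25, 3.5, 4.75, 6.
f(2.25) = 31.390625, f(3.5) = 151.625, f(4.75) = 420.296875, f(6) = 896.
Sum = Δx · [f(2.25) + f(3.5) + f(4.75) + f(6)].
Sum = 1874.140625.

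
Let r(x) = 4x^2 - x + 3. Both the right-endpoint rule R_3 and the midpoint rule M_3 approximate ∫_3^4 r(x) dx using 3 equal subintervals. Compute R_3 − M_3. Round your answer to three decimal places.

4.611

R_3 ≈ 53.40741.
M_3 ≈ 48.79630.
R_3 − M_3 ≈ 4.611.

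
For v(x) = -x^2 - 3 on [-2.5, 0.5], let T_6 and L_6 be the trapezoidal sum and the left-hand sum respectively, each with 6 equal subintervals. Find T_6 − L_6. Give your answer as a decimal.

1.5

T_6 = -14.375.
L_6 = -15.875.
T_6 − L_6 = 1.5.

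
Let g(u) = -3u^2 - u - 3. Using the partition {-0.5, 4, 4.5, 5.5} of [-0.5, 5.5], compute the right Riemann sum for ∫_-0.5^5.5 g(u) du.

-380.875

Subinterval widths: 4.5, 0.5, 1.
Right endpoints: 4, 4.5, 5.5.
g(4) = -55, g(4.5) = -68.25, g(5.5) = -99.25.
Sum = Σ Δu_i · g(u_i).
Sum = -380.875.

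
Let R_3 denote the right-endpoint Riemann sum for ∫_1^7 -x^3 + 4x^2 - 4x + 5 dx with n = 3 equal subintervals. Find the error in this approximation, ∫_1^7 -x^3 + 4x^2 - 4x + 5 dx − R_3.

206

Exact integral: ∫_1^7 f(x) dx = -210.
R_3 = -416.
Error = -210 − (-416) = 206.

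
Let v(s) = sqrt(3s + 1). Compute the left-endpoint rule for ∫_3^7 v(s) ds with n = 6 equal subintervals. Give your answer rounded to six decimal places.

Δs = (7 − 3)/6 = 2/3.
Left endpoints: 3, 11/3, 13/3, 5, 17/3, 19/3.
v(3) ≈ 3.162278, v(11/3) ≈ 3.464102, v(13/3) ≈ 3.741657, v(5) ≈ 4.000000, v(17/3) ≈ 4.242641, v(19/3) ≈ 4.472136.
Sum = Δs · [v(3) + v(11/3) + v(13/3) + ...].
Sum ≈ 15.388542.

15.388542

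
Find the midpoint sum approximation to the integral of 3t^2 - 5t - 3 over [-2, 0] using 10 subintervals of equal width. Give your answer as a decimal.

11.98

Δt = (0 − (-2))/10 = 0.2.
Midpoints: -1.9, -1.7, -1.5, -1.3, -1.1, -0.9, -0.7, -0.5, -0.3, -0.1.
f(-1.9) = 17.33, f(-1.7) = 14.17, f(-1.5) = 11.25, f(-1.3) = 8.57, f(-1.1) = 6.13, f(-0.9) = 3.93, f(-0.7) = 1.97, f(-0.5) = 0.25, f(-0.3) = -1.23, f(-0.1) = -2.47.
Sum = Δt · [f(-1.9) + f(-1.7) + f(-1.5) + ...].
Sum = 11.98.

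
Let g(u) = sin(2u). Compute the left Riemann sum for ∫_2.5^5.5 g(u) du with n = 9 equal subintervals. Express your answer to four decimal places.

Δu = (5.5 − 2.5)/9 = 1/3.
Left endpoints: 2.5, 17/6, 19/6, 3.5, 23/6, 25/6, 4.5, 29/6, 31/6.
g(2.5) ≈ -0.9589, g(17/6) ≈ -0.5782, g(19/6) ≈ 0.0501, g(3.5) ≈ 0.6570, g(23/6) ≈ 0.9825, g(25/6) ≈ 0.8873, g(4.5) ≈ 0.4121, g(29/6) ≈ -0.2395, g(31/6) ≈ -0.7886.
Sum = Δu · [g(2.5) + g(17/6) + g(19/6) + ...].
Sum ≈ 0.1413.

0.1413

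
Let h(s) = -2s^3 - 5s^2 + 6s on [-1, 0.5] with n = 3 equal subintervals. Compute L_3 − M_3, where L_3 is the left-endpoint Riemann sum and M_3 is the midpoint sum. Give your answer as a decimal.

-2.953125

L_3 = -6.5.
M_3 = -3.546875.
L_3 − M_3 = -2.953125.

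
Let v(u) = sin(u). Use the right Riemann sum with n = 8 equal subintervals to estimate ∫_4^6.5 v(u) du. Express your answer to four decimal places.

Δu = (6.5 − 4)/8 = 0.3125.
Right endpoints: 4.3125, 4.625, 4.9375, 5.25, 5.5625, 5.875, 6.1875, 6.5.
v(4.3125) ≈ -0.9211, v(4.625) ≈ -0.9962, v(4.9375) ≈ -0.9748, v(5.25) ≈ -0.8589, v(5.5625) ≈ -0.6599, v(5.875) ≈ -0.3969, v(6.1875) ≈ -0.0955, v(6.5) ≈ 0.2151.
Sum = Δu · [v(4.3125) + v(4.625) + v(4.9375) + ...].
Sum ≈ -1.4651.

-1.4651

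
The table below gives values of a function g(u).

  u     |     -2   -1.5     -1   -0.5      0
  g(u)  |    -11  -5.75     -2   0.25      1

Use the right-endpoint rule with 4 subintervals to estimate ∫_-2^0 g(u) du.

-3.25

Δu = 0.5.
Sum = 0.5·[(-5.75) + (-2) + 0.25 + 1] = -3.25.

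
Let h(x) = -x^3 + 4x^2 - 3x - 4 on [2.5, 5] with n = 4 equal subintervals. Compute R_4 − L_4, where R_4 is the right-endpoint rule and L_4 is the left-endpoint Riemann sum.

-26.171875

R_4 ≈ -53.04199219.
L_4 ≈ -26.87011719.
R_4 − L_4 = -26.171875.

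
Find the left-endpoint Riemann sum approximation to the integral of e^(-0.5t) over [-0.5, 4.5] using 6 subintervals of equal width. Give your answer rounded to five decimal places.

2.88235

Δt = (4.5 − (-0.5))/6 = 5/6.
Left endpoints: -0.5, 1/3, 7/6, 2, 17/6, 11/3.
f(-0.5) ≈ 1.28403, f(1/3) ≈ 0.84648, f(7/6) ≈ 0.55804, f(2) ≈ 0.36788, f(17/6) ≈ 0.24252, f(11/3) ≈ 0.15988.
Sum = Δt · [f(-0.5) + f(1/3) + f(7/6) + ...].
Sum ≈ 2.88235.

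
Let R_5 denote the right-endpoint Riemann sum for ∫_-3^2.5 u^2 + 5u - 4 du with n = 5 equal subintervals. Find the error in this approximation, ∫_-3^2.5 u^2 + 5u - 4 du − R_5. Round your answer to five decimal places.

-14.72167

Exact integral: ∫_-3^2.5 f(u) du ≈ -14.6666667.
R_5 = 0.055.
Error ≈ -14.6666667 − 0.055 ≈ -14.72167.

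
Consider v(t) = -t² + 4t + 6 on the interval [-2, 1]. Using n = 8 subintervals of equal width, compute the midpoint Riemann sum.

Δt = (1 − (-2))/8 = 0.375.
Midpoints: -1.8125, -1.4375, -1.0625, -0.6875, -0.3125, 0.0625, 0.4375, 0.8125.
v(-1.8125) = -4.53515625, v(-1.4375) = -1.81640625, v(-1.0625) = 0.62109375, v(-0.6875) = 2.77734375, v(-0.3125) = 4.65234375, v(0.0625) = 6.24609375, v(0.4375) = 7.55859375, v(0.8125) = 8.58984375.
Sum = Δt · [v(-1.8125) + v(-1.4375) + v(-1.0625) + ...].
Sum = 9.03515625.

9.03515625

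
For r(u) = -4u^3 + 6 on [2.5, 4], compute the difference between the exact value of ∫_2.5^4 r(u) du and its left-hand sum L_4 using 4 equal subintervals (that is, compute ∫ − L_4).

-34.91015625

Exact integral: ∫_2.5^4 r(u) du = -207.9375.
L_4 = -173.02734375.
Error = -207.9375 − (-173.02734375) = -34.91015625.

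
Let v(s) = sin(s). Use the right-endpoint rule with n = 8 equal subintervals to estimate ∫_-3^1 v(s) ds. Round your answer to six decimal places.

-1.252632

Δs = (1 − (-3))/8 = 0.5.
Right endpoints: -2.5, -2, -1.5, -1, -0.5, 0, 0.5, 1.
v(-2.5) ≈ -0.598472, v(-2) ≈ -0.909297, v(-1.5) ≈ -0.997495, v(-1) ≈ -0.841471, v(-0.5) ≈ -0.479426, v(0) ≈ 0.000000, v(0.5) ≈ 0.479426, v(1) ≈ 0.841471.
Sum = Δs · [v(-2.5) + v(-2) + v(-1.5) + ...].
Sum ≈ -1.252632.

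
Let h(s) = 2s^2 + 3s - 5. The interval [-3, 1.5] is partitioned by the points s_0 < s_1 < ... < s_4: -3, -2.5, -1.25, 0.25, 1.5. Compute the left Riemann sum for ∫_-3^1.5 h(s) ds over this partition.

Subinterval widths: 0.5, 1.25, 1.5, 1.25.
Left endpoints: -3, -2.5, -1.25, 0.25.
h(-3) = 4, h(-2.5) = 0, h(-1.25) = -5.625, h(0.25) = -4.125.
Sum = Σ Δs_i · h(s_i).
Sum = -11.59375.

-11.59375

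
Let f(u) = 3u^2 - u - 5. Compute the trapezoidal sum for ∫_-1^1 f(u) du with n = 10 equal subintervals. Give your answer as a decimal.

Δu = (1 − (-1))/10 = 0.2.
f(-1) = -1, f(-0.8) = -2.28, f(-0.6) = -3.32, f(-0.4) = -4.12, f(-0.2) = -4.68, f(0) = -5, f(0.2) = -5.08, f(0.4) = -4.92, f(0.6) = -4.52, f(0.8) = -3.88, f(1) = -3.
T_10 = (Δu/2)·[f(u_0) + 2f(u_1) + ... + 2f(u_{9}) + f(u_10)].
Sum = -7.96.

-7.96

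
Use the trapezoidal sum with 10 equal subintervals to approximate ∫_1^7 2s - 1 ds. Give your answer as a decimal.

Δs = (7 − 1)/10 = 0.6.
f(1) = 1, f(1.6) = 2.2, f(2.2) = 3.4, f(2.8) = 4.6, f(3.4) = 5.8, f(4) = 7, f(4.6) = 8.2, f(5.2) = 9.4, f(5.8) = 10.6, f(6.4) = 11.8, f(7) = 13.
T_10 = (Δs/2)·[f(s_0) + 2f(s_1) + ... + 2f(s_{9}) + f(s_10)].
Sum = 42.

42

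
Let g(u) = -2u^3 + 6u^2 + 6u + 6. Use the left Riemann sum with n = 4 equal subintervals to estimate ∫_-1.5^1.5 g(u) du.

Δu = (1.5 − (-1.5))/4 = 0.75.
Left endpoints: -1.5, -0.75, 0, 0.75.
g(-1.5) = 17.25, g(-0.75) = 5.71875, g(0) = 6, g(0.75) = 13.03125.
Sum = Δu · [g(-1.5) + g(-0.75) + g(0) + g(0.75)].
Sum = 31.5.

31.5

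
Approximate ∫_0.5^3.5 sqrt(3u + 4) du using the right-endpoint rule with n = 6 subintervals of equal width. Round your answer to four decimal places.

Δu = (3.5 − 0.5)/6 = 0.5.
Right endpoints: 1, 1.5, 2, 2.5, 3, 3.5.
f(1) ≈ 2.6458, f(1.5) ≈ 2.9155, f(2) ≈ 3.1623, f(2.5) ≈ 3.3912, f(3) ≈ 3.6056, f(3.5) ≈ 3.8079.
Sum = Δu · [f(1) + f(1.5) + f(2) + ...].
Sum ≈ 9.7641.

9.7641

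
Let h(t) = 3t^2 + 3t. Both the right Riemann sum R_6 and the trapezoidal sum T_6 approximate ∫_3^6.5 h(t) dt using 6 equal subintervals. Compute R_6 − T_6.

R_6 ≈ 330.251736.
T_6 ≈ 298.095486.
R_6 − T_6 = 32.15625.

32.15625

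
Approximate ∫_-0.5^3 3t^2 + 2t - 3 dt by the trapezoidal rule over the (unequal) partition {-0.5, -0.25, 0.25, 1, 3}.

29.65625

Subinterval widths: 0.25, 0.5, 0.75, 2.
f(-0.5) = -3.25, f(-0.25) = -3.3125, f(0.25) = -2.3125, f(1) = 2, f(3) = 30.
On each subinterval the trapezoid contributes (Δt_i/2)·[f(t_{i-1}) + f(t_i)].
Sum = 29.65625.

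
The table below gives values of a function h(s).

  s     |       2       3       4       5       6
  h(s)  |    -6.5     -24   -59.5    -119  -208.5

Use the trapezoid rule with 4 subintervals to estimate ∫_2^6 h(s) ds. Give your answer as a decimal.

-310

Δs = 1.
T_4 = (1/2)·[(-6.5) + 2·(-24) + 2·(-59.5) + 2·(-119) + (-208.5)] = -310.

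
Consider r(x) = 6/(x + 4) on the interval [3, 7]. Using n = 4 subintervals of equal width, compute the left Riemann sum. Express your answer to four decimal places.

Δx = (7 − 3)/4 = 1.
Left endpoints: 3, 4, 5, 6.
r(3) = 6/7, r(4) = 0.75, r(5) = 2/3, r(6) = 0.6.
Sum = Δx · [r(3) + r(4) + r(5) + r(6)].
Sum ≈ 2.8738.

2.8738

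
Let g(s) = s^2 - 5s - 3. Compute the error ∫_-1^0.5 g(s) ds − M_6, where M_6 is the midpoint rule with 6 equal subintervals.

0.0078125

Exact integral: ∫_-1^0.5 g(s) ds = -2.25.
M_6 = -2.2578125.
Error = -2.25 − (-2.2578125) = 0.0078125.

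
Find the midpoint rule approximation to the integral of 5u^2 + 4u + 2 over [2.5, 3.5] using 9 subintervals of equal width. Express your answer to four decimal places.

59.4115

Δu = (3.5 − 2.5)/9 = 1/9.
Midpoints: 23/9, 8/3, 25/9, 26/9, 3, 28/9, 29/9, 10/3, 31/9.
f(23/9) = 3635/81, f(8/3) = 434/9, f(25/9) = 4187/81, f(26/9) = 4478/81, f(3) = 59, f(28/9) = 5090/81, f(29/9) = 5411/81, f(10/3) = 638/9, f(31/9) = 6083/81.
Sum = Δu · [f(23/9) + f(8/3) + f(25/9) + ...].
Sum ≈ 59.4115.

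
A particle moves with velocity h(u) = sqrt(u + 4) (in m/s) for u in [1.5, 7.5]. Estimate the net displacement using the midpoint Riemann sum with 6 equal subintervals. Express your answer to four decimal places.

Δu = (7.5 − 1.5)/6 = 1.
Midpoints: 2, 3, 4, 5, 6, 7.
h(2) ≈ 2.4495, h(3) ≈ 2.6458, h(4) ≈ 2.8284, h(5) ≈ 3.0000, h(6) ≈ 3.1623, h(7) ≈ 3.3166.
Sum = Δu · [h(2) + h(3) + h(4) + ...].
Sum ≈ 17.4026.

17.4026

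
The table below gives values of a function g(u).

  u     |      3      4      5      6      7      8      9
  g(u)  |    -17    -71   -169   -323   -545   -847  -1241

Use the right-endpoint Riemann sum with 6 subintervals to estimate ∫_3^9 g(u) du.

-3196

Δu = 1.
Sum = 1·[(-71) + (-169) + (-323) + (-545) + (-847) + (-1241)] = -3196.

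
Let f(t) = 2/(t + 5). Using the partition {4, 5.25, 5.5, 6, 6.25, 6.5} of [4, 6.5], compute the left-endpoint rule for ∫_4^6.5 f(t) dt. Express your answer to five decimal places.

Subinterval widths: 1.25, 0.25, 0.5, 0.25, 0.25.
Left endpoints: 4, 5.25, 5.5, 6, 6.25.
f(4) = 2/9, f(5.25) = 8/41, f(5.5) = 4/21, f(6) = 2/11, f(6.25) = 8/45.
Sum = Σ Δt_i · f(t_i).
Sum ≈ 0.51170.

0.51170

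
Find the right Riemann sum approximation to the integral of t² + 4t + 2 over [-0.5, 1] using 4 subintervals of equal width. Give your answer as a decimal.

Δt = (1 − (-0.5))/4 = 0.375.
Right endpoints: -0.125, 0.25, 0.625, 1.
f(-0.125) = 1.515625, f(0.25) = 3.0625, f(0.625) = 4.890625, f(1) = 7.
Sum = Δt · [f(-0.125) + f(0.25) + f(0.625) + f(1)].
Sum = 6.17578125.

6.17578125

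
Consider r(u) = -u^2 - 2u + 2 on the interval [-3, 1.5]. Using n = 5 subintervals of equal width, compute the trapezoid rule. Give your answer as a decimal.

Δu = (1.5 − (-3))/5 = 0.9.
r(-3) = -1, r(-2.1) = 1.79, r(-1.2) = 2.96, r(-0.3) = 2.51, r(0.6) = 0.44, r(1.5) = -3.25.
T_5 = (Δu/2)·[r(u_0) + 2r(u_1) + ... + 2r(u_{4}) + r(u_5)].
Sum = 5.0175.

5.0175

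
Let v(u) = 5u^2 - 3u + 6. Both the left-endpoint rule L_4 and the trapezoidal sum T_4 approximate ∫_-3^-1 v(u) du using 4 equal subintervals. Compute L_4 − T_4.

11.5

L_4 = 79.25.
T_4 = 67.75.
L_4 − T_4 = 11.5.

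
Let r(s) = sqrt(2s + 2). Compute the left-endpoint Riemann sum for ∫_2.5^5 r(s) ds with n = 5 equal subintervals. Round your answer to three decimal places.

7.477

Δs = (5 − 2.5)/5 = 0.5.
Left endpoints: 2.5, 3, 3.5, 4, 4.5.
r(2.5) ≈ 2.646, r(3) ≈ 2.828, r(3.5) ≈ 3.000, r(4) ≈ 3.162, r(4.5) ≈ 3.317.
Sum = Δs · [r(2.5) + r(3) + r(3.5) + r(4) + r(4.5)].
Sum ≈ 7.477.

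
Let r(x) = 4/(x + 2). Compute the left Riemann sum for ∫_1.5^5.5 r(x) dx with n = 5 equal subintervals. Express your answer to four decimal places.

3.3059

Δx = (5.5 − 1.5)/5 = 0.8.
Left endpoints: 1.5, 2.3, 3.1, 3.9, 4.7.
r(1.5) = 8/7, r(2.3) = 40/43, r(3.1) = 40/51, r(3.9) = 40/59, r(4.7) = 40/67.
Sum = Δx · [r(1.5) + r(2.3) + r(3.1) + r(3.9) + r(4.7)].
Sum ≈ 3.3059.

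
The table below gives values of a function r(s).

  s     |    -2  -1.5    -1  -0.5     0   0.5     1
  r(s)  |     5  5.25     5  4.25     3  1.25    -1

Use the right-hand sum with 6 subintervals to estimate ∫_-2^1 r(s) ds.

Δs = 0.5.
Sum = 0.5·[5.25 + 5 + 4.25 + 3 + 1.25 + (-1)] = 8.875.

8.875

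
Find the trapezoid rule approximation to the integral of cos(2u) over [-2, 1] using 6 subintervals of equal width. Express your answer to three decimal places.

Δu = (1 − (-2))/6 = 0.5.
f(-2) ≈ -0.654, f(-1.5) ≈ -0.990, f(-1) ≈ -0.416, f(-0.5) ≈ 0.540, f(0) ≈ 1.000, f(0.5) ≈ 0.540, f(1) ≈ -0.416.
T_6 = (Δu/2)·[f(u_0) + 2f(u_1) + ... + 2f(u_{5}) + f(u_6)].
Sum ≈ 0.070.

0.070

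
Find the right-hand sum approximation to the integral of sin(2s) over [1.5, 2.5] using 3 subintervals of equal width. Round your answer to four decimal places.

-0.7964

Δs = (2.5 − 1.5)/3 = 1/3.
Right endpoints: 11/6, 13/6, 2.5.
f(11/6) ≈ -0.5013, f(13/6) ≈ -0.9290, f(2.5) ≈ -0.9589.
Sum = Δs · [f(11/6) + f(13/6) + f(2.5)].
Sum ≈ -0.7964.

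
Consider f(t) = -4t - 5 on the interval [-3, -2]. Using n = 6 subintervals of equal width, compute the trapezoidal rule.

5

Δt = (-2 − (-3))/6 = 1/6.
f(-3) = 7, f(-17/6) = 19/3, f(-8/3) = 17/3, f(-2.5) = 5, f(-7/3) = 13/3, f(-13/6) = 11/3, f(-2) = 3.
T_6 = (Δt/2)·[f(t_0) + 2f(t_1) + ... + 2f(t_{5}) + f(t_6)].
Sum = 5.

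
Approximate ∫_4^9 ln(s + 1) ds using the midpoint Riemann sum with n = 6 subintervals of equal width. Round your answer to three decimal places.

Δs = (9 − 4)/6 = 5/6.
Midpoints: 53/12, 5.25, 73/12, 83/12, 7.75, 103/12.
f(53/12) ≈ 1.689, f(5.25) ≈ 1.833, f(73/12) ≈ 1.958, f(83/12) ≈ 2.069, f(7.75) ≈ 2.169, f(103/12) ≈ 2.260.
Sum = Δs · [f(53/12) + f(5.25) + f(73/12) + ...].
Sum ≈ 9.982.

9.982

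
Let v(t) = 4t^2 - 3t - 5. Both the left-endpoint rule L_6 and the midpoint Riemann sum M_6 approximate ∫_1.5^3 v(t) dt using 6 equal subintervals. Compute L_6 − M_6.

L_6 = 11.125.
M_6 = 13.84375.
L_6 − M_6 = -2.71875.

-2.71875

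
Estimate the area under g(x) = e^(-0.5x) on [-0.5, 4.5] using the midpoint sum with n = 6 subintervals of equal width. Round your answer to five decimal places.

Δx = (4.5 − (-0.5))/6 = 5/6.
Midpoints: -1/12, 0.75, 19/12, 29/12, 3.25, 49/12.
g(-1/12) ≈ 1.04255, g(0.75) ≈ 0.68729, g(19/12) ≈ 0.45309, g(29/12) ≈ 0.29869, g(3.25) ≈ 0.19691, g(49/12) ≈ 0.12981.
Sum = Δx · [g(-1/12) + g(0.75) + g(19/12) + ...].
Sum ≈ 2.34029.

2.34029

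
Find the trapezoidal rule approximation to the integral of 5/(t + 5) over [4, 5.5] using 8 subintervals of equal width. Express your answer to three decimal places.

Δt = (5.5 − 4)/8 = 0.1875.
f(4) = 5/9, f(4.1875) = 80/147, f(4.375) = 8/15, f(4.5625) = 80/153, f(4.75) = 20/39, f(4.9375) = 80/159, f(5.125) = 40/81, f(5.3125) = 16/33, f(5.5) = 10/21.
T_8 = (Δt/2)·[f(t_0) + 2f(t_1) + ... + 2f(t_{7}) + f(t_8)].
Sum ≈ 0.771.

0.771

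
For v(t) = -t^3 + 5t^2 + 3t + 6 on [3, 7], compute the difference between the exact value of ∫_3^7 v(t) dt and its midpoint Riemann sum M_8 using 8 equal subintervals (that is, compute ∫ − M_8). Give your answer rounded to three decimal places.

Exact integral: ∫_3^7 v(t) dt ≈ 30.66667.
M_8 = 31.5.
Error ≈ 30.66667 − 31.5 ≈ -0.833.

-0.833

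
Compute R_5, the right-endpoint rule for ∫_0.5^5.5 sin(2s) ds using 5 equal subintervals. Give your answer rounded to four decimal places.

-0.7487

Δs = (5.5 − 0.5)/5 = 1.
Right endpoints: 1.5, 2.5, 3.5, 4.5, 5.5.
f(1.5) ≈ 0.1411, f(2.5) ≈ -0.9589, f(3.5) ≈ 0.6570, f(4.5) ≈ 0.4121, f(5.5) ≈ -1.0000.
Sum = Δs · [f(1.5) + f(2.5) + f(3.5) + f(4.5) + f(5.5)].
Sum ≈ -0.7487.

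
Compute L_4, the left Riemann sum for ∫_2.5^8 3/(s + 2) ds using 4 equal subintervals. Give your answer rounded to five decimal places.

2.66602

Δs = (8 − 2.5)/4 = 1.375.
Left endpoints: 2.5, 3.875, 5.25, 6.625.
f(2.5) = 2/3, f(3.875) = 24/47, f(5.25) = 12/29, f(6.625) = 8/23.
Sum = Δs · [f(2.5) + f(3.875) + f(5.25) + f(6.625)].
Sum ≈ 2.66602.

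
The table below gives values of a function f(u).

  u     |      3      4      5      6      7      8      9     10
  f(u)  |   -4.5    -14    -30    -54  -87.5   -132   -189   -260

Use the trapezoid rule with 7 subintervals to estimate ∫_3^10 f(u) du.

-638.75

Δu = 1.
T_7 = (1/2)·[(-4.5) + 2·(-14) + 2·(-30) + 2·(-54) + 2·(-87.5) + 2·(-132) + 2·(-189) + (-260)] = -638.75.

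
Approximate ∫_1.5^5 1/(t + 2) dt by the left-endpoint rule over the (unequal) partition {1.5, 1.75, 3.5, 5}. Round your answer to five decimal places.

Subinterval widths: 0.25, 1.75, 1.5.
Left endpoints: 1.5, 1.75, 3.5.
f(1.5) = 2/7, f(1.75) = 4/15, f(3.5) = 2/11.
Sum = Σ Δt_i · f(t_i).
Sum ≈ 0.81082.

0.81082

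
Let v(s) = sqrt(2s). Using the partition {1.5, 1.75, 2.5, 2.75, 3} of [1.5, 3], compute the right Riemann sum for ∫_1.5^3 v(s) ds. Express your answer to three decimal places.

Subinterval widths: 0.25, 0.75, 0.25, 0.25.
Right endpoints: 1.75, 2.5, 2.75, 3.
v(1.75) ≈ 1.871, v(2.5) ≈ 2.236, v(2.75) ≈ 2.345, v(3) ≈ 2.449.
Sum = Σ Δs_i · v(s_i).
Sum ≈ 3.343.

3.343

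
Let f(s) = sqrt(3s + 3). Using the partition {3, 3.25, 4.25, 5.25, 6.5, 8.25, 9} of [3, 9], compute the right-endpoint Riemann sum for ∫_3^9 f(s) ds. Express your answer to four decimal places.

28.4473

Subinterval widths: 0.25, 1, 1, 1.25, 1.75, 0.75.
Right endpoints: 3.25, 4.25, 5.25, 6.5, 8.25, 9.
f(3.25) ≈ 3.5707, f(4.25) ≈ 3.9686, f(5.25) ≈ 4.3301, f(6.5) ≈ 4.7434, f(8.25) ≈ 5.2678, f(9) ≈ 5.4772.
Sum = Σ Δs_i · f(s_i).
Sum ≈ 28.4473.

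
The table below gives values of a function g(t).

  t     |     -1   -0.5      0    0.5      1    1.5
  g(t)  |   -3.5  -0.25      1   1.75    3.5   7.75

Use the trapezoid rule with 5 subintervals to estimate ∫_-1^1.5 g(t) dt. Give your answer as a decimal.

4.0625

Δt = 0.5.
T_5 = (0.5/2)·[(-3.5) + 2·(-0.25) + 2·1 + 2·1.75 + 2·3.5 + 7.75] = 4.0625.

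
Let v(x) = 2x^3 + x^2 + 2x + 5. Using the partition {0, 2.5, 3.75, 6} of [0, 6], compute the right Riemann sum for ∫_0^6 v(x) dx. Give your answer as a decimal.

1375.0390625

Subinterval widths: 2.5, 1.25, 2.25.
Right endpoints: 2.5, 3.75, 6.
v(2.5) = 47.5, v(3.75) = 132.03125, v(6) = 485.
Sum = Σ Δx_i · v(x_i).
Sum = 1375.0390625.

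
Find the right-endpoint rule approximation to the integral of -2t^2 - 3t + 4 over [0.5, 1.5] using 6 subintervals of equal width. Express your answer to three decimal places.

-1.759

Δt = (1.5 − 0.5)/6 = 1/6.
Right endpoints: 2/3, 5/6, 1, 7/6, 4/3, 1.5.
f(2/3) = 10/9, f(5/6) = 1/9, f(1) = -1, f(7/6) = -20/9, f(4/3) = -32/9, f(1.5) = -5.
Sum = Δt · [f(2/3) + f(5/6) + f(1) + ...].
Sum ≈ -1.759.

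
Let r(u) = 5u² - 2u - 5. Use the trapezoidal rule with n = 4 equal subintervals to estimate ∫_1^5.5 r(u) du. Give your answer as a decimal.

Δu = (5.5 − 1)/4 = 1.125.
r(1) = -2, r(2.125) = 13.328125, r(3.25) = 41.3125, r(4.375) = 81.953125, r(5.5) = 135.25.
T_4 = (Δu/2)·[r(u_0) + 2r(u_1) + 2r(u_2) + 2r(u_3) + r(u_4)].
Sum = 228.62109375.

228.62109375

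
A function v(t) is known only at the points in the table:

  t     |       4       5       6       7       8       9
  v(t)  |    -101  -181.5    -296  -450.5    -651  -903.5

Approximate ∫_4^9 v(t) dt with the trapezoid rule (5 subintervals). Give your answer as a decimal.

Δt = 1.
T_5 = (1/2)·[(-101) + 2·(-181.5) + 2·(-296) + 2·(-450.5) + 2·(-651) + (-903.5)] = -2081.25.

-2081.25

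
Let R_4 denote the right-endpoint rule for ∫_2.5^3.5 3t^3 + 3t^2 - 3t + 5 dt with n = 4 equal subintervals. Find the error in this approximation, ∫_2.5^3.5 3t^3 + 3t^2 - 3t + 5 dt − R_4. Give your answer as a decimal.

Exact integral: ∫_2.5^3.5 f(t) dt = 106.5.
R_4 = 118.90625.
Error = 106.5 − 118.90625 = -12.40625.

-12.40625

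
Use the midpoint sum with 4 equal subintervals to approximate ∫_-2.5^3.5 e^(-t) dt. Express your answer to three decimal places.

11.084

Δt = (3.5 − (-2.5))/4 = 1.5.
Midpoints: -1.75, -0.25, 1.25, 2.75.
f(-1.75) ≈ 5.755, f(-0.25) ≈ 1.284, f(1.25) ≈ 0.287, f(2.75) ≈ 0.064.
Sum = Δt · [f(-1.75) + f(-0.25) + f(1.25) + f(2.75)].
Sum ≈ 11.084.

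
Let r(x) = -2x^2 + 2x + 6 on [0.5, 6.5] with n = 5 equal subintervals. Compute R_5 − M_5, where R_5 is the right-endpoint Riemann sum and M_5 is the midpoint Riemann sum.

R_5 = -151.08.
M_5 = -103.56.
R_5 − M_5 = -47.52.

-47.52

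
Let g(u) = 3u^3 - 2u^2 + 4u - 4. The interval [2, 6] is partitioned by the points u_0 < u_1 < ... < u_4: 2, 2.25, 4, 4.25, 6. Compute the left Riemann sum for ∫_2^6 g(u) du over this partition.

Subinterval widths: 0.25, 1.75, 0.25, 1.75.
Left endpoints: 2, 2.25, 4, 4.25.
g(2) = 20, g(2.25) = 29.046875, g(4) = 172, g(4.25) = 207.171875.
Sum = Σ Δu_i · g(u_i).
Sum = 461.3828125.

461.3828125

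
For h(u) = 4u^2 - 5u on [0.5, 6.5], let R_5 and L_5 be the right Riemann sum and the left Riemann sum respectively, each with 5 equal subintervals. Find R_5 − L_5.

R_5 = 349.56.
L_5 = 183.96.
R_5 − L_5 = 165.6.

165.6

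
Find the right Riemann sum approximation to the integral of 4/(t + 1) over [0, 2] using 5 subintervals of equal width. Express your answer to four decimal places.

3.9077

Δt = (2 − 0)/5 = 0.4.
Right endpoints: 0.4, 0.8, 1.2, 1.6, 2.
f(0.4) = 20/7, f(0.8) = 20/9, f(1.2) = 20/11, f(1.6) = 20/13, f(2) = 4/3.
Sum = Δt · [f(0.4) + f(0.8) + f(1.2) + f(1.6) + f(2)].
Sum ≈ 3.9077.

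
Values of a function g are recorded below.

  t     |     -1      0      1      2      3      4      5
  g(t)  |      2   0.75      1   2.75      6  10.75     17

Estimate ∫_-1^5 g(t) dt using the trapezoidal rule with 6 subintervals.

30.75

Δt = 1.
T_6 = (1/2)·[2 + 2·0.75 + 2·1 + 2·2.75 + 2·6 + 2·10.75 + 17] = 30.75.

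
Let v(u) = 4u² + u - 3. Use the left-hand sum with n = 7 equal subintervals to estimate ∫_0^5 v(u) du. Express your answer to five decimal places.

128.36735

Δu = (5 − 0)/7 = 5/7.
Left endpoints: 0, 5/7, 10/7, 15/7, 20/7, 25/7, 30/7.
v(0) = -3, v(5/7) = -12/49, v(10/7) = 323/49, v(15/7) = 858/49, v(20/7) = 1593/49, v(25/7) = 2528/49, v(30/7) = 3663/49.
Sum = Δu · [v(0) + v(5/7) + v(10/7) + ...].
Sum ≈ 128.36735.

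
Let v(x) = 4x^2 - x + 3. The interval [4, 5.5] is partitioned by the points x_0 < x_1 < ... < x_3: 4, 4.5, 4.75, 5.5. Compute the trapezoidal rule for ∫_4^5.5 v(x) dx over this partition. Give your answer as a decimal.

Subinterval widths: 0.5, 0.25, 0.75.
v(4) = 63, v(4.5) = 79.5, v(4.75) = 88.5, v(5.5) = 118.5.
On each subinterval the trapezoid contributes (Δx_i/2)·[v(x_{i-1}) + v(x_i)].
Sum = 134.25.

134.25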